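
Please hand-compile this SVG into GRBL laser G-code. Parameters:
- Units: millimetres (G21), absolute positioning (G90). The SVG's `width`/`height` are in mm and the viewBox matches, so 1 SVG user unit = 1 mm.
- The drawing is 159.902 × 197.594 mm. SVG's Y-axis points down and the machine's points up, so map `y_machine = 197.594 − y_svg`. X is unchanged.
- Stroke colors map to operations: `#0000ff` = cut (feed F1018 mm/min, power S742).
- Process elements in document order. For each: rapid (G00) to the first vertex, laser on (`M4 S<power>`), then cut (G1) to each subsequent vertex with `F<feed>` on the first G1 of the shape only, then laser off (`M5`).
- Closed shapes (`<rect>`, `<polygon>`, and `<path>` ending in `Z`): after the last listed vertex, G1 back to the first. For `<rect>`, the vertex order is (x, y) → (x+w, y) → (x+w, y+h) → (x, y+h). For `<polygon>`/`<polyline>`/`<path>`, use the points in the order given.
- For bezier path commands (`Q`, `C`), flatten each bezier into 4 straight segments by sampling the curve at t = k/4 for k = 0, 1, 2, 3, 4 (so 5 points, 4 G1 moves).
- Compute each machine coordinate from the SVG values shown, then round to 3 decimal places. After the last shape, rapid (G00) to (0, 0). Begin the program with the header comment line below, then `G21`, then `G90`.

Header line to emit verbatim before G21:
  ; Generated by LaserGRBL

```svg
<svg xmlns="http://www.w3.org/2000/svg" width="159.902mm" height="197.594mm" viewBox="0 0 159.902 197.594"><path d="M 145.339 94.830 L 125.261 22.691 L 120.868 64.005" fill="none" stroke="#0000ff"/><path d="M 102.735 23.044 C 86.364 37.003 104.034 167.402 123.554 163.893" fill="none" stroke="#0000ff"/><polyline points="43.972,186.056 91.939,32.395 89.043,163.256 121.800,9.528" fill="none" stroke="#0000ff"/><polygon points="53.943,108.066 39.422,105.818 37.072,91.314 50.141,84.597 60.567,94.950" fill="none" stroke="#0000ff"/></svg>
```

; Generated by LaserGRBL
G21
G90
G00 X145.339 Y102.764
M4 S742
G1 X125.261 Y174.903 F1018
G1 X120.868 Y133.589
M5
G00 X102.735 Y174.550
M4 S742
G1 X96.336 Y146.160 F1018
G1 X99.685 Y97.575
G1 X109.764 Y52.265
G1 X123.554 Y33.701
M5
G00 X43.972 Y11.538
M4 S742
G1 X91.939 Y165.199 F1018
G1 X89.043 Y34.338
G1 X121.800 Y188.066
M5
G00 X53.943 Y89.528
M4 S742
G1 X39.422 Y91.776 F1018
G1 X37.072 Y106.280
G1 X50.141 Y112.997
G1 X60.567 Y102.644
G1 X53.943 Y89.528
M5
G00 X0.000 Y0.000

viewBox `0 0 159.902 197.594` with mm width/height → 1 unit = 1 mm. Flip: y_m = 197.594 − y_svg.

**Shape 1** — `<path>` open polyline, stroke `#0000ff` → cut (S742, F1018). Machine vertices: (145.339,102.764) → (125.261,174.903) → (120.868,133.589). Open path.

**Shape 2** — `<path>` cubic bezier, stroke `#0000ff` → cut (S742, F1018). Control points (SVG): P0=(102.735,23.044), P1=(86.364,37.003), P2=(104.034,167.402), P3=(123.554,163.893); sampled at t=k/4. Machine vertices: (102.735,174.550) → (96.336,146.160) → (99.685,97.575) → (109.764,52.265) → (123.554,33.701). Open path.

**Shape 3** — `<polyline>` open polyline, stroke `#0000ff` → cut (S742, F1018). Machine vertices: (43.972,11.538) → (91.939,165.199) → (89.043,34.338) → (121.800,188.066). Open path.

**Shape 4** — `<polygon>` regular polygon, stroke `#0000ff` → cut (S742, F1018). Machine vertices: (53.943,89.528) → (39.422,91.776) → (37.072,106.280) → (50.141,112.997) → (60.567,102.644) → (53.943,89.528). Closed: final G1 returns to the first vertex.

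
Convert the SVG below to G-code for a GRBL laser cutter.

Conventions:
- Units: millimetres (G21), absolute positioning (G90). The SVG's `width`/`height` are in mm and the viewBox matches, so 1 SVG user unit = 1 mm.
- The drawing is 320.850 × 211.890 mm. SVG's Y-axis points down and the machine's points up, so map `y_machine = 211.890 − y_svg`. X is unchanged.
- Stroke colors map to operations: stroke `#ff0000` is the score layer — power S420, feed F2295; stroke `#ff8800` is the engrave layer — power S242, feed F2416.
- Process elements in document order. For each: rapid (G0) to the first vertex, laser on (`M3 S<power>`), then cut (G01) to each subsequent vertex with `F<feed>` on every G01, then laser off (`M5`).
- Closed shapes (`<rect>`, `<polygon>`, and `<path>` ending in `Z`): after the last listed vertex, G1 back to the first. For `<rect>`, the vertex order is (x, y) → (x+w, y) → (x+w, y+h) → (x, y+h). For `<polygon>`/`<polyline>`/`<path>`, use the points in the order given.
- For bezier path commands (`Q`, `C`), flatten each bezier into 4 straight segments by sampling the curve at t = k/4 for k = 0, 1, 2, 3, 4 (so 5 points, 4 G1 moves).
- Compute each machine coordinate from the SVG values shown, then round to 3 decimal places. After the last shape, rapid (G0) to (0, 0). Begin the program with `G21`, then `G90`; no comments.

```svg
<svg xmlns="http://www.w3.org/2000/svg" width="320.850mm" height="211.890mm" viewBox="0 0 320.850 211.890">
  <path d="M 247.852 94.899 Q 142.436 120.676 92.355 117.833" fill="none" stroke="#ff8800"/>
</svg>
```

G21
G90
G0 X247.852 Y116.991
M3 S242
G01 X198.602 Y105.891 F2416
G01 X156.270 Y98.369 F2416
G01 X120.854 Y94.424 F2416
G01 X92.355 Y94.057 F2416
M5
G0 X0.000 Y0.000

viewBox `0 0 320.850 211.890` with mm width/height → 1 unit = 1 mm. Flip: y_m = 211.890 − y_svg.

**Shape 1** — `<path>` quadratic bezier, stroke `#ff8800` → engrave (S242, F2416). Control points (SVG): P0=(247.852,94.899), P1=(142.436,120.676), P2=(92.355,117.833); sampled at t=k/4. Machine vertices: (247.852,116.991) → (198.602,105.891) → (156.270,98.369) → (120.854,94.424) → (92.355,94.057). Open path.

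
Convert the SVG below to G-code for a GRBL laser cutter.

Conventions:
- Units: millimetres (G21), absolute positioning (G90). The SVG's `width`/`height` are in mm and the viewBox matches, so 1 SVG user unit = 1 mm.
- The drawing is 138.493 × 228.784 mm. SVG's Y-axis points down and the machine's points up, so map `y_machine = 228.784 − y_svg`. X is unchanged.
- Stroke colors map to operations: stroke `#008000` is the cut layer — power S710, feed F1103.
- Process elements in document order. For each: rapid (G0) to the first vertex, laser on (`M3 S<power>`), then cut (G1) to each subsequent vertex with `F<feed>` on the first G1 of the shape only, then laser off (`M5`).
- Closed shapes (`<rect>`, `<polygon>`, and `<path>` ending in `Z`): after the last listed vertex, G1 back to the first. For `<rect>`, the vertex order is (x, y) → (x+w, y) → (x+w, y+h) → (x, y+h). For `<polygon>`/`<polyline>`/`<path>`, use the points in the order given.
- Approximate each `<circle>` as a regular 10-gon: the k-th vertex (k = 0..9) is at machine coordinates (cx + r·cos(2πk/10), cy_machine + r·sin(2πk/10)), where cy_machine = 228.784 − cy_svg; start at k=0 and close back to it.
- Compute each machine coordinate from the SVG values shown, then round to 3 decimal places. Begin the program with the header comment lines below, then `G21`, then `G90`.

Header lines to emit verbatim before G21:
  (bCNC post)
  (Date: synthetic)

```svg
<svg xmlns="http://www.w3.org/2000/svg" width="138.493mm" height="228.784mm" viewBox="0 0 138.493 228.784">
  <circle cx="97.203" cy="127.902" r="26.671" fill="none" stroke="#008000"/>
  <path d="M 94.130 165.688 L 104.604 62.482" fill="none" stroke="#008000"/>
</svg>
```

(bCNC post)
(Date: synthetic)
G21
G90
G0 X123.874 Y100.882
M3 S710
G1 X118.780 Y116.559 F1103
G1 X105.445 Y126.248
G1 X88.961 Y126.248
G1 X75.626 Y116.559
G1 X70.532 Y100.882
G1 X75.626 Y85.205
G1 X88.961 Y75.516
G1 X105.445 Y75.516
G1 X118.780 Y85.205
G1 X123.874 Y100.882
M5
G0 X94.130 Y63.096
M3 S710
G1 X104.604 Y166.302 F1103
M5

1 u = 1 mm; y_m = 228.784 − y.

[1] `<circle>` circle, #008000→cut S710 F1103: (123.874,100.882) → (118.780,116.559) → (105.445,126.248) → (88.961,126.248) → (75.626,116.559) → (70.532,100.882) → (75.626,85.205) → (88.961,75.516) → (105.445,75.516) → (118.780,85.205) → (123.874,100.882) (closed)

[2] `<path>` line segment, #008000→cut S710 F1103: (94.130,63.096) → (104.604,166.302)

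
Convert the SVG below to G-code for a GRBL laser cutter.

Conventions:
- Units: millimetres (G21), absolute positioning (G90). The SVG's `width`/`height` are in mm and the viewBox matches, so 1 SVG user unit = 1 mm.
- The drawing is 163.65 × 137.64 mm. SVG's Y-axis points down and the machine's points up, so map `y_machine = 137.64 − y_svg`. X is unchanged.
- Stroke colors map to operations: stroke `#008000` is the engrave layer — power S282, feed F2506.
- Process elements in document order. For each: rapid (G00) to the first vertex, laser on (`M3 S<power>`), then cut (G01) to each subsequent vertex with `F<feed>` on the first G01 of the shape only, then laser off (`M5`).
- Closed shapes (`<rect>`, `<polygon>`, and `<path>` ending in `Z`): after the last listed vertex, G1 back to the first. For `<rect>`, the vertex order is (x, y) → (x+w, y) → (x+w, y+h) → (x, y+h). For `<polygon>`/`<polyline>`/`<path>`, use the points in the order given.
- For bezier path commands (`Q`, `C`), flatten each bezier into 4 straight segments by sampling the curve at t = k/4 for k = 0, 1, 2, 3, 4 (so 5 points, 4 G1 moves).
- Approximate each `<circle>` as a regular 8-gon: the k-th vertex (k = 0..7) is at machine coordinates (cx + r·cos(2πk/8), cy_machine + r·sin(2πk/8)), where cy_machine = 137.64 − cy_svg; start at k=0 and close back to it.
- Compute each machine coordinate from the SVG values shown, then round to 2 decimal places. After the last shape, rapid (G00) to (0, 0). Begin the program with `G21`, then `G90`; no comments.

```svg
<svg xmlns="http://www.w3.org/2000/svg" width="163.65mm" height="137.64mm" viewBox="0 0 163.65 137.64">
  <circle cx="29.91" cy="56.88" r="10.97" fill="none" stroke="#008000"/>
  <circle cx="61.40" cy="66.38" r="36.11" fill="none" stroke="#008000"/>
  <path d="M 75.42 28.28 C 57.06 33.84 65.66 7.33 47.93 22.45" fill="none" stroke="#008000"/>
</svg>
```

1 u = 1 mm; y_m = 137.64 − y.

[1] `<circle>` circle, #008000→engrave S282 F2506: (40.88,80.76) → (37.67,88.52) → (29.91,91.73) → (22.15,88.52) → (18.94,80.76) → (22.15,73.00) → (29.91,69.79) → (37.67,73.00) → (40.88,80.76) (closed)

[2] `<circle>` circle, #008000→engrave S282 F2506: (97.51,71.26) → (86.93,96.79) → (61.40,107.37) → (35.87,96.79) → (25.29,71.26) → (35.87,45.73) → (61.40,35.15) → (86.93,45.73) → (97.51,71.26) (closed)

[3] `<path>` cubic bezier, #008000→engrave S282 F2506: (75.42,109.36) → (65.87,110.05) → (61.44,115.86) → (57.12,119.88) → (47.93,115.19)

G21
G90
G00 X40.88 Y80.76
M3 S282
G01 X37.67 Y88.52 F2506
G01 X29.91 Y91.73
G01 X22.15 Y88.52
G01 X18.94 Y80.76
G01 X22.15 Y73.00
G01 X29.91 Y69.79
G01 X37.67 Y73.00
G01 X40.88 Y80.76
M5
G00 X97.51 Y71.26
M3 S282
G01 X86.93 Y96.79 F2506
G01 X61.40 Y107.37
G01 X35.87 Y96.79
G01 X25.29 Y71.26
G01 X35.87 Y45.73
G01 X61.40 Y35.15
G01 X86.93 Y45.73
G01 X97.51 Y71.26
M5
G00 X75.42 Y109.36
M3 S282
G01 X65.87 Y110.05 F2506
G01 X61.44 Y115.86
G01 X57.12 Y119.88
G01 X47.93 Y115.19
M5
G00 X0.00 Y0.00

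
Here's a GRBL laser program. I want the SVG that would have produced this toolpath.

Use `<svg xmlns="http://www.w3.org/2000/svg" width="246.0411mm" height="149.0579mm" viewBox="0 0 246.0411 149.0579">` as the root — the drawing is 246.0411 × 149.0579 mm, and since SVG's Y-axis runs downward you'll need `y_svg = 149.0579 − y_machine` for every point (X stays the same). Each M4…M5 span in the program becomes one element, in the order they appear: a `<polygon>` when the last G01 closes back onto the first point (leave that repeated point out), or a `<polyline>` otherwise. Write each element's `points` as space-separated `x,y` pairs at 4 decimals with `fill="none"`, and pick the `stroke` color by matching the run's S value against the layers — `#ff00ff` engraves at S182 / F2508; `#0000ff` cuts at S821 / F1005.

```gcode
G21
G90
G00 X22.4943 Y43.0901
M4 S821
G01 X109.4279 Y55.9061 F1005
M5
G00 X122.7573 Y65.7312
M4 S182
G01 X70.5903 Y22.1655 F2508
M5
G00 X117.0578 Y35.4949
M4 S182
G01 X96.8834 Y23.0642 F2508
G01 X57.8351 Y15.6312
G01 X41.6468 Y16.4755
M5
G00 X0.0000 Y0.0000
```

Each laser-on run becomes one SVG element. Flip Y back into SVG space with y_svg = 149.0579 − y_machine.

Run 1: the run's S821 means `#0000ff` (cut). The run is open, so emit a `<polyline>` with points (Y-flipped): 22.4943,105.9678 109.4279,93.1518.

Run 2: the run's S182 means `#ff00ff` (engrave). The run is open, so emit a `<polyline>` with points (Y-flipped): 122.7573,83.3267 70.5903,126.8924.

Run 3: S182 ⇒ engrave layer `#ff00ff`. The run is open, so emit a `<polyline>` with points (Y-flipped): 117.0578,113.5630 96.8834,125.9937 57.8351,133.4267 41.6468,132.5824.

<svg xmlns="http://www.w3.org/2000/svg" width="246.0411mm" height="149.0579mm" viewBox="0 0 246.0411 149.0579">
  <polyline points="22.4943,105.9678 109.4279,93.1518" fill="none" stroke="#0000ff"/>
  <polyline points="122.7573,83.3267 70.5903,126.8924" fill="none" stroke="#ff00ff"/>
  <polyline points="117.0578,113.5630 96.8834,125.9937 57.8351,133.4267 41.6468,132.5824" fill="none" stroke="#ff00ff"/>
</svg>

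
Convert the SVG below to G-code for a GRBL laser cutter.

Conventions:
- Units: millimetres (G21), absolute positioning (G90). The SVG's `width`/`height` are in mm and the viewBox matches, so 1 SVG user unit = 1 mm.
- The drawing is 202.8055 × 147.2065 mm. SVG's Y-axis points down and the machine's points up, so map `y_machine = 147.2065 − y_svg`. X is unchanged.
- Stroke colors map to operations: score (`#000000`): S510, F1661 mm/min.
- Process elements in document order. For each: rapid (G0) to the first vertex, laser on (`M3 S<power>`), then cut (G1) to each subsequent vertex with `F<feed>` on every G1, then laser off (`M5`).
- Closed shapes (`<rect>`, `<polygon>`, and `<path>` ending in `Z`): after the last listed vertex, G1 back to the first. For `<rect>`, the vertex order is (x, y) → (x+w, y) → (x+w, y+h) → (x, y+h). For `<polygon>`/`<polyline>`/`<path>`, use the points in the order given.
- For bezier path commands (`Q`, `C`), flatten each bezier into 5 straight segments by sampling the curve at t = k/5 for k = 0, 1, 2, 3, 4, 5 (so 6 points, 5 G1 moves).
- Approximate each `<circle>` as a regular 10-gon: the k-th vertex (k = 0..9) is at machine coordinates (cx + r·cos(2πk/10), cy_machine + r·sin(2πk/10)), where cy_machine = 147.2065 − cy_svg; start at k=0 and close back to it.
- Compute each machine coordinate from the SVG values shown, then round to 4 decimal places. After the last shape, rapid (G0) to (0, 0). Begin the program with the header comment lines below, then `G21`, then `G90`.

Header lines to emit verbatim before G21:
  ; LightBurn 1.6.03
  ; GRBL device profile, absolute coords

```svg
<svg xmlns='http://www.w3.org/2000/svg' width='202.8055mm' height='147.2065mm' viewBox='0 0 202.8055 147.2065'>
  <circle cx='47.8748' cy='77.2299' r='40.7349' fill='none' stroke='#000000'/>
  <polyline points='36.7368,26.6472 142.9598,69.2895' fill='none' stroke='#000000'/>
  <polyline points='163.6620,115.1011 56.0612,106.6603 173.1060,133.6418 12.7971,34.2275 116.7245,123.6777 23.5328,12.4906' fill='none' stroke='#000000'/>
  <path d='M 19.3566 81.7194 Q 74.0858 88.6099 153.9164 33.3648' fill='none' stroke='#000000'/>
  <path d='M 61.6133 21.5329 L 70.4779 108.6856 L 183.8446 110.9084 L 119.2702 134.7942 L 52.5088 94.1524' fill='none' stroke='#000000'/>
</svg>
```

Since the viewBox matches the mm dimensions, user units are millimetres directly. The only transform is the Y-flip y_m = 147.2065 − y_svg.

Shape 1 is a circle drawn with `<circle>`. Its stroke #000000 means score at S510, F1661. After flipping Y the toolpath is (88.6097,69.9766) → (80.8300,93.9200) → (60.4626,108.7178) → (35.2870,108.7178) → (14.9196,93.9200) → (7.1399,69.9766) → (14.9196,46.0332) → (35.2870,31.2354) → (60.4626,31.2354) → (80.8300,46.0332) → (88.6097,69.9766), returning to the start.

Shape 2 is a line segment drawn with `<polyline>`. Its stroke #000000 means score at S510, F1661. After flipping Y the toolpath is (36.7368,120.5593) → (142.9598,77.9170).

Shape 3 is a open polyline drawn with `<polyline>`. Its stroke #000000 means score at S510, F1661. After flipping Y the toolpath is (163.6620,32.1054) → (56.0612,40.5462) → (173.1060,13.5647) → (12.7971,112.9790) → (116.7245,23.5288) → (23.5328,134.7159).

Shape 4 is a quadratic bezier drawn with `<path>`. Its stroke #000000 means score at S510, F1661. After flipping Y the toolpath is (19.3566,65.4871) → (42.2523,65.2163) → (67.1562,69.9164) → (94.0681,79.5873) → (122.9882,94.2291) → (153.9164,113.8417).

Shape 5 is a open polyline drawn with `<path>`. Its stroke #000000 means score at S510, F1661. After flipping Y the toolpath is (61.6133,125.6736) → (70.4779,38.5209) → (183.8446,36.2981) → (119.2702,12.4123) → (52.5088,53.0541).

; LightBurn 1.6.03
; GRBL device profile, absolute coords
G21
G90
G0 X88.6097 Y69.9766
M3 S510
G1 X80.8300 Y93.9200 F1661
G1 X60.4626 Y108.7178 F1661
G1 X35.2870 Y108.7178 F1661
G1 X14.9196 Y93.9200 F1661
G1 X7.1399 Y69.9766 F1661
G1 X14.9196 Y46.0332 F1661
G1 X35.2870 Y31.2354 F1661
G1 X60.4626 Y31.2354 F1661
G1 X80.8300 Y46.0332 F1661
G1 X88.6097 Y69.9766 F1661
M5
G0 X36.7368 Y120.5593
M3 S510
G1 X142.9598 Y77.9170 F1661
M5
G0 X163.6620 Y32.1054
M3 S510
G1 X56.0612 Y40.5462 F1661
G1 X173.1060 Y13.5647 F1661
G1 X12.7971 Y112.9790 F1661
G1 X116.7245 Y23.5288 F1661
G1 X23.5328 Y134.7159 F1661
M5
G0 X19.3566 Y65.4871
M3 S510
G1 X42.2523 Y65.2163 F1661
G1 X67.1562 Y69.9164 F1661
G1 X94.0681 Y79.5873 F1661
G1 X122.9882 Y94.2291 F1661
G1 X153.9164 Y113.8417 F1661
M5
G0 X61.6133 Y125.6736
M3 S510
G1 X70.4779 Y38.5209 F1661
G1 X183.8446 Y36.2981 F1661
G1 X119.2702 Y12.4123 F1661
G1 X52.5088 Y53.0541 F1661
M5
G0 X0.0000 Y0.0000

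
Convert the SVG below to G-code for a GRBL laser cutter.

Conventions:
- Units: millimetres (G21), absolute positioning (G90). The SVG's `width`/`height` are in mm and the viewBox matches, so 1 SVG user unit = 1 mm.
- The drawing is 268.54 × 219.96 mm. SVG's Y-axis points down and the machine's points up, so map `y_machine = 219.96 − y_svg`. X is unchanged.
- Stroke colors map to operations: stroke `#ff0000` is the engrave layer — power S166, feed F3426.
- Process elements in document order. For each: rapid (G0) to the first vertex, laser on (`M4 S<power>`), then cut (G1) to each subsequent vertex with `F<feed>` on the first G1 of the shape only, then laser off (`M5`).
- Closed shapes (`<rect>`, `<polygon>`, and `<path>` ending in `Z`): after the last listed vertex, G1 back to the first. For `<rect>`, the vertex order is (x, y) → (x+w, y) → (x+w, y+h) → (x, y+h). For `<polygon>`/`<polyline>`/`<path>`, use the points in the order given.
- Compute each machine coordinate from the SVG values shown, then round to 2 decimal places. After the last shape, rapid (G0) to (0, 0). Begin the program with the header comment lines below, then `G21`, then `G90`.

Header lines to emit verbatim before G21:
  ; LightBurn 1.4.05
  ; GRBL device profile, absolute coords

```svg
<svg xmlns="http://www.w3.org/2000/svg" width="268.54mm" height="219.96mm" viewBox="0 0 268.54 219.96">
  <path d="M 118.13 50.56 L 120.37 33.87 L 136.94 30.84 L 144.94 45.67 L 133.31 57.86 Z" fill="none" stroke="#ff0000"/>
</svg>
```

; LightBurn 1.4.05
; GRBL device profile, absolute coords
G21
G90
G0 X118.13 Y169.40
M4 S166
G1 X120.37 Y186.09 F3426
G1 X136.94 Y189.12
G1 X144.94 Y174.29
G1 X133.31 Y162.10
G1 X118.13 Y169.40
M5
G0 X0.00 Y0.00

1 u = 1 mm; y_m = 219.96 − y.

[1] `<path>` regular polygon, #ff0000→engrave S166 F3426: (118.13,169.40) → (120.37,186.09) → (136.94,189.12) → (144.94,174.29) → (133.31,162.10) → (118.13,169.40) (closed)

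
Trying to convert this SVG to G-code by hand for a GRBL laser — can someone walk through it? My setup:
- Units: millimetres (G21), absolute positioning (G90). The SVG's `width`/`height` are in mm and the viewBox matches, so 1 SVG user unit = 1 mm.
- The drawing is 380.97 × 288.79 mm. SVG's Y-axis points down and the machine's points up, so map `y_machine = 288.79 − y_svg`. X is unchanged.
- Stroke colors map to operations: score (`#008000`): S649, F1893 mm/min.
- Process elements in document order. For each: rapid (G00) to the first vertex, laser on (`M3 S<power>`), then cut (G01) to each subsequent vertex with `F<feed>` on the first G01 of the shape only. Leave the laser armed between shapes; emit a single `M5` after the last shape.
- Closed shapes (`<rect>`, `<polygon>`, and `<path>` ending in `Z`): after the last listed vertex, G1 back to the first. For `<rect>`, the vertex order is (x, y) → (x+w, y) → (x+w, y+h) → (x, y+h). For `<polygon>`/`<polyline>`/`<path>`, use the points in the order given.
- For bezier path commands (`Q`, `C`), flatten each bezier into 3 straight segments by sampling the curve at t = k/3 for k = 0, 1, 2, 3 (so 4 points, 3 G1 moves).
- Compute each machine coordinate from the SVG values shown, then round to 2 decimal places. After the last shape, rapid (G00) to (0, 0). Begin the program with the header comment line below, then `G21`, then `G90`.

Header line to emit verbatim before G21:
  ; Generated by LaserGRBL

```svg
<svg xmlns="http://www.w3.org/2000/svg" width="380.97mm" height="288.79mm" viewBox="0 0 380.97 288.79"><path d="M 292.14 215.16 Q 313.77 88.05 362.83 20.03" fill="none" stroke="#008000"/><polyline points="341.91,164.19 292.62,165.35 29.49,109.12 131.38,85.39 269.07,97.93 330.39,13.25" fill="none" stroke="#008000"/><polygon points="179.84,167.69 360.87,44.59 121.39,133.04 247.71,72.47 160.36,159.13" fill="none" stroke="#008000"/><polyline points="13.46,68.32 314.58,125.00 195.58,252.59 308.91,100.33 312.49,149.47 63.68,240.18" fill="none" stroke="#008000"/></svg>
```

; Generated by LaserGRBL
G21
G90
G00 X292.14 Y73.63
M3 S649
G01 X309.61 Y151.80 F1893
G01 X333.17 Y216.85
G01 X362.83 Y268.76
G00 X341.91 Y124.60
M3 S649
G01 X292.62 Y123.44 F1893
G01 X29.49 Y179.67
G01 X131.38 Y203.40
G01 X269.07 Y190.86
G01 X330.39 Y275.54
G00 X179.84 Y121.10
M3 S649
G01 X360.87 Y244.20 F1893
G01 X121.39 Y155.75
G01 X247.71 Y216.32
G01 X160.36 Y129.66
G01 X179.84 Y121.10
G00 X13.46 Y220.47
M3 S649
G01 X314.58 Y163.79 F1893
G01 X195.58 Y36.20
G01 X308.91 Y188.46
G01 X312.49 Y139.32
G01 X63.68 Y48.61
M5
G00 X0.00 Y0.00

viewBox `0 0 380.97 288.79` with mm width/height → 1 unit = 1 mm. Flip: y_m = 288.79 − y_svg.

**Shape 1** — `<path>` quadratic bezier, stroke `#008000` → score (S649, F1893). Control points (SVG): P0=(292.14,215.16), P1=(313.77,88.05), P2=(362.83,20.03); sampled at t=k/3. Machine vertices: (292.14,73.63) → (309.61,151.80) → (333.17,216.85) → (362.83,268.76). Open path.

**Shape 2** — `<polyline>` open polyline, stroke `#008000` → score (S649, F1893). Machine vertices: (341.91,124.60) → (292.62,123.44) → (29.49,179.67) → (131.38,203.40) → (269.07,190.86) → (330.39,275.54). Open path.

**Shape 3** — `<polygon>` closed polygon, stroke `#008000` → score (S649, F1893). Machine vertices: (179.84,121.10) → (360.87,244.20) → (121.39,155.75) → (247.71,216.32) → (160.36,129.66) → (179.84,121.10). Closed: final G1 returns to the first vertex.

**Shape 4** — `<polyline>` open polyline, stroke `#008000` → score (S649, F1893). Machine vertices: (13.46,220.47) → (314.58,163.79) → (195.58,36.20) → (308.91,188.46) → (312.49,139.32) → (63.68,48.61). Open path.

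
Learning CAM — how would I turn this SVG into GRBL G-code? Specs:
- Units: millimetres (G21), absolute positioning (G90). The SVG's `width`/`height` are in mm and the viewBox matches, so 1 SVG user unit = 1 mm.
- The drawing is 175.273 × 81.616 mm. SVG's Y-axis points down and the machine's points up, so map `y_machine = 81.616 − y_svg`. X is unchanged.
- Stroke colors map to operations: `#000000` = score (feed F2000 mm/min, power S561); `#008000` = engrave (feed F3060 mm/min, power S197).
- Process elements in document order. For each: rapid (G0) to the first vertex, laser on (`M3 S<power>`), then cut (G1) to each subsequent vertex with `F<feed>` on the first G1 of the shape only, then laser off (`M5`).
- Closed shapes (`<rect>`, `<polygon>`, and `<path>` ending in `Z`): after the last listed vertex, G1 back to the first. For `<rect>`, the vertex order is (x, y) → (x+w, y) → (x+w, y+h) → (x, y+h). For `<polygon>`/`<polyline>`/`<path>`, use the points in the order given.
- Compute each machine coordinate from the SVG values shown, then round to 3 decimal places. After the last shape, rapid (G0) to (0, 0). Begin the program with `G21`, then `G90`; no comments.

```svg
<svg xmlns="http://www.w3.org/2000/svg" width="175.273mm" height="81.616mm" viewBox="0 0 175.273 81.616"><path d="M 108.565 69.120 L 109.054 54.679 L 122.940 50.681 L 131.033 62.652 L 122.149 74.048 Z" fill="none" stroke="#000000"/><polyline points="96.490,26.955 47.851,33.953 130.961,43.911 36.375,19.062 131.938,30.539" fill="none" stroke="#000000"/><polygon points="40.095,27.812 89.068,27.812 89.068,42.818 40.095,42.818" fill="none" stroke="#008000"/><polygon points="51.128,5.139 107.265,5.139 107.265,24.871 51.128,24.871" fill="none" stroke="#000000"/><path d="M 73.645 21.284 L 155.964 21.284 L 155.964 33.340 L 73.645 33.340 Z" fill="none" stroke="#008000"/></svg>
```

Since the viewBox matches the mm dimensions, user units are millimetres directly. The only transform is the Y-flip y_m = 81.616 − y_svg.

Shape 1 is a regular polygon drawn with `<path>`. Its stroke #000000 means score at S561, F2000. After flipping Y the toolpath is (108.565,12.496) → (109.054,26.937) → (122.940,30.935) → (131.033,18.964) → (122.149,7.568) → (108.565,12.496), returning to the start.

Shape 2 is a open polyline drawn with `<polyline>`. Its stroke #000000 means score at S561, F2000. After flipping Y the toolpath is (96.490,54.661) → (47.851,47.663) → (130.961,37.705) → (36.375,62.554) → (131.938,51.077).

Shape 3 is a rectangle drawn with `<polygon>`. Its stroke #008000 means engrave at S197, F3060. After flipping Y the toolpath is (40.095,53.804) → (89.068,53.804) → (89.068,38.798) → (40.095,38.798) → (40.095,53.804), returning to the start.

Shape 4 is a rectangle drawn with `<polygon>`. Its stroke #000000 means score at S561, F2000. After flipping Y the toolpath is (51.128,76.477) → (107.265,76.477) → (107.265,56.745) → (51.128,56.745) → (51.128,76.477), returning to the start.

Shape 5 is a rectangle drawn with `<path>`. Its stroke #008000 means engrave at S197, F3060. After flipping Y the toolpath is (73.645,60.332) → (155.964,60.332) → (155.964,48.276) → (73.645,48.276) → (73.645,60.332), returning to the start.

G21
G90
G0 X108.565 Y12.496
M3 S561
G1 X109.054 Y26.937 F2000
G1 X122.940 Y30.935
G1 X131.033 Y18.964
G1 X122.149 Y7.568
G1 X108.565 Y12.496
M5
G0 X96.490 Y54.661
M3 S561
G1 X47.851 Y47.663 F2000
G1 X130.961 Y37.705
G1 X36.375 Y62.554
G1 X131.938 Y51.077
M5
G0 X40.095 Y53.804
M3 S197
G1 X89.068 Y53.804 F3060
G1 X89.068 Y38.798
G1 X40.095 Y38.798
G1 X40.095 Y53.804
M5
G0 X51.128 Y76.477
M3 S561
G1 X107.265 Y76.477 F2000
G1 X107.265 Y56.745
G1 X51.128 Y56.745
G1 X51.128 Y76.477
M5
G0 X73.645 Y60.332
M3 S197
G1 X155.964 Y60.332 F3060
G1 X155.964 Y48.276
G1 X73.645 Y48.276
G1 X73.645 Y60.332
M5
G0 X0.000 Y0.000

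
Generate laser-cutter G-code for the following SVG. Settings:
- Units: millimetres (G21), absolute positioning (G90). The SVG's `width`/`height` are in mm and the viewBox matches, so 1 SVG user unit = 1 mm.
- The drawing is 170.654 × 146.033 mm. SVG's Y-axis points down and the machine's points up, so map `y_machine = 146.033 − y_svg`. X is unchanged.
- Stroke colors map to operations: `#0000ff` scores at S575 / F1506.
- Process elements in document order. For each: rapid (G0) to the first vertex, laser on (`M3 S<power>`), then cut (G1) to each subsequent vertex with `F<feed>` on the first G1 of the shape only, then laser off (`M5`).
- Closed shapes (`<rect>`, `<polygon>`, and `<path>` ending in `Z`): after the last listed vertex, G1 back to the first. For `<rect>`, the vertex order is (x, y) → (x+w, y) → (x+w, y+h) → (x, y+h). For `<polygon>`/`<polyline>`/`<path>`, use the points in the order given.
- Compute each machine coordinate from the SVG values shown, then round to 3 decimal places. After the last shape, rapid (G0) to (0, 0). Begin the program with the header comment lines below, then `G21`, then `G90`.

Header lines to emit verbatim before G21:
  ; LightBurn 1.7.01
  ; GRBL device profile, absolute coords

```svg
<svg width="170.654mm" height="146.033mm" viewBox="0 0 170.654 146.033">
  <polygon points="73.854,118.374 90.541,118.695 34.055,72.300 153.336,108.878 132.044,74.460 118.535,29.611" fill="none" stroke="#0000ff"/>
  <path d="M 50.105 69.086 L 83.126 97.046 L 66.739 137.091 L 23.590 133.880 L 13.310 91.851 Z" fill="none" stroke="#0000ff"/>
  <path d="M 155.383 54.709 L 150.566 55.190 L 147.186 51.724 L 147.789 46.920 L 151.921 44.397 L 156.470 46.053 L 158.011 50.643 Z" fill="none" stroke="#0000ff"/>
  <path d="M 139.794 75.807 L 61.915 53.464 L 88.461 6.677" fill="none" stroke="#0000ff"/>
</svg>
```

Since the viewBox matches the mm dimensions, user units are millimetres directly. The only transform is the Y-flip y_m = 146.033 − y_svg.

Shape 1 is a closed polygon drawn with `<polygon>`. Its stroke #0000ff means score at S575, F1506. After flipping Y the toolpath is (73.854,27.659) → (90.541,27.338) → (34.055,73.733) → (153.336,37.155) → (132.044,71.573) → (118.535,116.422) → (73.854,27.659), returning to the start.

Shape 2 is a regular polygon drawn with `<path>`. Its stroke #0000ff means score at S575, F1506. After flipping Y the toolpath is (50.105,76.947) → (83.126,48.987) → (66.739,8.942) → (23.590,12.153) → (13.310,54.182) → (50.105,76.947), returning to the start.

Shape 3 is a regular polygon drawn with `<path>`. Its stroke #0000ff means score at S575, F1506. After flipping Y the toolpath is (155.383,91.324) → (150.566,90.843) → (147.186,94.309) → (147.789,99.113) → (151.921,101.636) → (156.470,99.980) → (158.011,95.390) → (155.383,91.324), returning to the start.

Shape 4 is a open polyline drawn with `<path>`. Its stroke #0000ff means score at S575, F1506. After flipping Y the toolpath is (139.794,70.226) → (61.915,92.569) → (88.461,139.356).

; LightBurn 1.7.01
; GRBL device profile, absolute coords
G21
G90
G0 X73.854 Y27.659
M3 S575
G1 X90.541 Y27.338 F1506
G1 X34.055 Y73.733
G1 X153.336 Y37.155
G1 X132.044 Y71.573
G1 X118.535 Y116.422
G1 X73.854 Y27.659
M5
G0 X50.105 Y76.947
M3 S575
G1 X83.126 Y48.987 F1506
G1 X66.739 Y8.942
G1 X23.590 Y12.153
G1 X13.310 Y54.182
G1 X50.105 Y76.947
M5
G0 X155.383 Y91.324
M3 S575
G1 X150.566 Y90.843 F1506
G1 X147.186 Y94.309
G1 X147.789 Y99.113
G1 X151.921 Y101.636
G1 X156.470 Y99.980
G1 X158.011 Y95.390
G1 X155.383 Y91.324
M5
G0 X139.794 Y70.226
M3 S575
G1 X61.915 Y92.569 F1506
G1 X88.461 Y139.356
M5
G0 X0.000 Y0.000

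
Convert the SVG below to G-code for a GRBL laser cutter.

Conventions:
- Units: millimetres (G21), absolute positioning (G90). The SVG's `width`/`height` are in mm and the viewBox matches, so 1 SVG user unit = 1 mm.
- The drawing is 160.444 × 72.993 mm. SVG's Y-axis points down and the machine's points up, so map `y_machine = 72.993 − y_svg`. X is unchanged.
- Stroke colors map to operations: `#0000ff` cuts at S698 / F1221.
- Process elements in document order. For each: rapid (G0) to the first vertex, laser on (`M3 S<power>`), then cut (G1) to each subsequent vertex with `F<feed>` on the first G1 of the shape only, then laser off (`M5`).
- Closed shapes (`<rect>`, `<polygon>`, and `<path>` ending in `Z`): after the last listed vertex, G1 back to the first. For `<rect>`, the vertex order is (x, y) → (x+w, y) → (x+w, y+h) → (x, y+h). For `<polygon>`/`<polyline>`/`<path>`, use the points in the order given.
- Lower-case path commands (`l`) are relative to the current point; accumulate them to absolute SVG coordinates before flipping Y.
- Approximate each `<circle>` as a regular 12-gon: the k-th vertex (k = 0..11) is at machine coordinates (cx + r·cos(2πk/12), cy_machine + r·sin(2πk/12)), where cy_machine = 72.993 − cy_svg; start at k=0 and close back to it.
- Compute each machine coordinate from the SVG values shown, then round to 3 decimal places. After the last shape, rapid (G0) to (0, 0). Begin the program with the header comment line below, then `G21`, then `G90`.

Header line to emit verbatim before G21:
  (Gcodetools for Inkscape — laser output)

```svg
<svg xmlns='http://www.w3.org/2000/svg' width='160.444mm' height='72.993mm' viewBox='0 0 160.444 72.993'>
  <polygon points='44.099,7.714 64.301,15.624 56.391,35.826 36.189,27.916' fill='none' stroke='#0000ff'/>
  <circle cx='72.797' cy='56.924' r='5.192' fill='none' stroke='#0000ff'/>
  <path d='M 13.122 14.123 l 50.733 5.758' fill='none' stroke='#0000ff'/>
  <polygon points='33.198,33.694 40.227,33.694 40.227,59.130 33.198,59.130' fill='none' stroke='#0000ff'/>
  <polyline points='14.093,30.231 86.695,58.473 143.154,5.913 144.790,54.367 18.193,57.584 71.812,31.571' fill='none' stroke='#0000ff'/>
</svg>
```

Since the viewBox matches the mm dimensions, user units are millimetres directly. The only transform is the Y-flip y_m = 72.993 − y_svg.

Shape 1 is a regular polygon drawn with `<polygon>`. Its stroke #0000ff means cut at S698, F1221. After flipping Y the toolpath is (44.099,65.279) → (64.301,57.369) → (56.391,37.167) → (36.189,45.077) → (44.099,65.279), returning to the start.

Shape 2 is a circle drawn with `<circle>`. Its stroke #0000ff means cut at S698, F1221. After flipping Y the toolpath is (77.989,16.069) → (77.293,18.665) → (75.393,20.565) → (72.797,21.261) → (70.201,20.565) → (68.301,18.665) → (67.605,16.069) → (68.301,13.473) → (70.201,11.573) → (72.797,10.877) → (75.393,11.573) → (77.293,13.473) → (77.989,16.069), returning to the start.

Shape 3 is a line segment drawn with `<path>`. Its stroke #0000ff means cut at S698, F1221. After flipping Y the toolpath is (13.122,58.870) → (63.855,53.112).

Shape 4 is a rectangle drawn with `<polygon>`. Its stroke #0000ff means cut at S698, F1221. After flipping Y the toolpath is (33.198,39.299) → (40.227,39.299) → (40.227,13.863) → (33.198,13.863) → (33.198,39.299), returning to the start.

Shape 5 is a open polyline drawn with `<polyline>`. Its stroke #0000ff means cut at S698, F1221. After flipping Y the toolpath is (14.093,42.762) → (86.695,14.520) → (143.154,67.080) → (144.790,18.626) → (18.193,15.409) → (71.812,41.422).

(Gcodetools for Inkscape — laser output)
G21
G90
G0 X44.099 Y65.279
M3 S698
G1 X64.301 Y57.369 F1221
G1 X56.391 Y37.167
G1 X36.189 Y45.077
G1 X44.099 Y65.279
M5
G0 X77.989 Y16.069
M3 S698
G1 X77.293 Y18.665 F1221
G1 X75.393 Y20.565
G1 X72.797 Y21.261
G1 X70.201 Y20.565
G1 X68.301 Y18.665
G1 X67.605 Y16.069
G1 X68.301 Y13.473
G1 X70.201 Y11.573
G1 X72.797 Y10.877
G1 X75.393 Y11.573
G1 X77.293 Y13.473
G1 X77.989 Y16.069
M5
G0 X13.122 Y58.870
M3 S698
G1 X63.855 Y53.112 F1221
M5
G0 X33.198 Y39.299
M3 S698
G1 X40.227 Y39.299 F1221
G1 X40.227 Y13.863
G1 X33.198 Y13.863
G1 X33.198 Y39.299
M5
G0 X14.093 Y42.762
M3 S698
G1 X86.695 Y14.520 F1221
G1 X143.154 Y67.080
G1 X144.790 Y18.626
G1 X18.193 Y15.409
G1 X71.812 Y41.422
M5
G0 X0.000 Y0.000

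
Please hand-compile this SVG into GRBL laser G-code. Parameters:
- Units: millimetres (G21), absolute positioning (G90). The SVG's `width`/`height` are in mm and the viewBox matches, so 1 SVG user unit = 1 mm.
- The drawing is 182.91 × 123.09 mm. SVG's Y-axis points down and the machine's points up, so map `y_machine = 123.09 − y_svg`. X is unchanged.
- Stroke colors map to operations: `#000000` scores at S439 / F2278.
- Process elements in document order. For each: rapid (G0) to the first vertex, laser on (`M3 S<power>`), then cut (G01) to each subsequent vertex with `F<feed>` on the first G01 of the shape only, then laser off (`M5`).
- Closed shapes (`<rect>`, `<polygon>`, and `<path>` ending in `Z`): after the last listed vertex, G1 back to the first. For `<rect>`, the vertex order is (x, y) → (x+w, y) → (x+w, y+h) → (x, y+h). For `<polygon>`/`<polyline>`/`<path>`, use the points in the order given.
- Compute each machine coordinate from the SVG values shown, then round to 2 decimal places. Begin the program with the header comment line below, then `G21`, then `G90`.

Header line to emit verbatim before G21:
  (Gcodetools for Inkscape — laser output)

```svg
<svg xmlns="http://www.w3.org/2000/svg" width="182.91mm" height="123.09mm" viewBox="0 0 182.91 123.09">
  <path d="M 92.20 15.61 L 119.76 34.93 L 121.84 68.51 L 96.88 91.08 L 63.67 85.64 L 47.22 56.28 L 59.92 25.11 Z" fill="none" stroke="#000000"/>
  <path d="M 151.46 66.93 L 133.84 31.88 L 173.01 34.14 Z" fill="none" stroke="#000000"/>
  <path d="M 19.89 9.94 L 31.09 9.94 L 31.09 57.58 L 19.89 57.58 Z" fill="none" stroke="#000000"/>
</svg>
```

(Gcodetools for Inkscape — laser output)
G21
G90
G0 X92.20 Y107.48
M3 S439
G01 X119.76 Y88.16 F2278
G01 X121.84 Y54.58
G01 X96.88 Y32.01
G01 X63.67 Y37.45
G01 X47.22 Y66.81
G01 X59.92 Y97.98
G01 X92.20 Y107.48
M5
G0 X151.46 Y56.16
M3 S439
G01 X133.84 Y91.21 F2278
G01 X173.01 Y88.95
G01 X151.46 Y56.16
M5
G0 X19.89 Y113.15
M3 S439
G01 X31.09 Y113.15 F2278
G01 X31.09 Y65.51
G01 X19.89 Y65.51
G01 X19.89 Y113.15
M5

Since the viewBox matches the mm dimensions, user units are millimetres directly. The only transform is the Y-flip y_m = 123.09 − y_svg.

Shape 1 is a regular polygon drawn with `<path>`. Its stroke #000000 means score at S439, F2278. After flipping Y the toolpath is (92.20,107.48) → (119.76,88.16) → (121.84,54.58) → (96.88,32.01) → (63.67,37.45) → (47.22,66.81) → (59.92,97.98) → (92.20,107.48), returning to the start.

Shape 2 is a regular polygon drawn with `<path>`. Its stroke #000000 means score at S439, F2278. After flipping Y the toolpath is (151.46,56.16) → (133.84,91.21) → (173.01,88.95) → (151.46,56.16), returning to the start.

Shape 3 is a rectangle drawn with `<path>`. Its stroke #000000 means score at S439, F2278. After flipping Y the toolpath is (19.89,113.15) → (31.09,113.15) → (31.09,65.51) → (19.89,65.51) → (19.89,113.15), returning to the start.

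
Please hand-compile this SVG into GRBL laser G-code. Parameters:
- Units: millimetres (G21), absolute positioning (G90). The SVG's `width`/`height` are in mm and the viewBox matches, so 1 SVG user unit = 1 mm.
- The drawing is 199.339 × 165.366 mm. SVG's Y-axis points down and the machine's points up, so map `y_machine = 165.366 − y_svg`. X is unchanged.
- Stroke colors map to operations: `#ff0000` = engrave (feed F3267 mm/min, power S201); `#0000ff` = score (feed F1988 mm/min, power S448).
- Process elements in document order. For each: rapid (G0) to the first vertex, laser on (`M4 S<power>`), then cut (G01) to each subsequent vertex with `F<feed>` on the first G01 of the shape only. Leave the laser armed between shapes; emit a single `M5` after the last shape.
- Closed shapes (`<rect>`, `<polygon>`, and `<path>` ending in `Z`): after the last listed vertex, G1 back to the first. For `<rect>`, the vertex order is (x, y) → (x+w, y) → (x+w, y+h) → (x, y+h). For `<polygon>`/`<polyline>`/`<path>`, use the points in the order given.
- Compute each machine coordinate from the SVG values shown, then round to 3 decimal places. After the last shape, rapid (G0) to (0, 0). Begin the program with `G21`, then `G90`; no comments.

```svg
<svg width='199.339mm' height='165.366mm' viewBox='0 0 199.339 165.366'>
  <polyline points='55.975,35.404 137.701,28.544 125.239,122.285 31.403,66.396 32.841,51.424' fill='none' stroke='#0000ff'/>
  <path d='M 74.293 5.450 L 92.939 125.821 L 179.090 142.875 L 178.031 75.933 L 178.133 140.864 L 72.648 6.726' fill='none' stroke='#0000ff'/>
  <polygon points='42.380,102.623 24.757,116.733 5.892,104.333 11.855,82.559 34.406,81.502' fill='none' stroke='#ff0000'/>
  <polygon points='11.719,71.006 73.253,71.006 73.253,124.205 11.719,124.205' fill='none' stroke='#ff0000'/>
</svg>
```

G21
G90
G0 X55.975 Y129.962
M4 S448
G01 X137.701 Y136.822 F1988
G01 X125.239 Y43.081
G01 X31.403 Y98.970
G01 X32.841 Y113.942
G0 X74.293 Y159.916
M4 S448
G01 X92.939 Y39.545 F1988
G01 X179.090 Y22.491
G01 X178.031 Y89.433
G01 X178.133 Y24.502
G01 X72.648 Y158.640
G0 X42.380 Y62.743
M4 S201
G01 X24.757 Y48.633 F3267
G01 X5.892 Y61.033
G01 X11.855 Y82.807
G01 X34.406 Y83.864
G01 X42.380 Y62.743
G0 X11.719 Y94.360
M4 S201
G01 X73.253 Y94.360 F3267
G01 X73.253 Y41.161
G01 X11.719 Y41.161
G01 X11.719 Y94.360
M5
G0 X0.000 Y0.000

viewBox `0 0 199.339 165.366` with mm width/height → 1 unit = 1 mm. Flip: y_m = 165.366 − y_svg.

**Shape 1** — `<polyline>` open polyline, stroke `#0000ff` → score (S448, F1988). Machine vertices: (55.975,129.962) → (137.701,136.822) → (125.239,43.081) → (31.403,98.970) → (32.841,113.942). Open path.

**Shape 2** — `<path>` open polyline, stroke `#0000ff` → score (S448, F1988). Machine vertices: (74.293,159.916) → (92.939,39.545) → (179.090,22.491) → (178.031,89.433) → (178.133,24.502) → (72.648,158.640). Open path.

**Shape 3** — `<polygon>` regular polygon, stroke `#ff0000` → engrave (S201, F3267). Machine vertices: (42.380,62.743) → (24.757,48.633) → (5.892,61.033) → (11.855,82.807) → (34.406,83.864) → (42.380,62.743). Closed: final G1 returns to the first vertex.

**Shape 4** — `<polygon>` rectangle, stroke `#ff0000` → engrave (S201, F3267). Machine vertices: (11.719,94.360) → (73.253,94.360) → (73.253,41.161) → (11.719,41.161) → (11.719,94.360). Closed: final G1 returns to the first vertex.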